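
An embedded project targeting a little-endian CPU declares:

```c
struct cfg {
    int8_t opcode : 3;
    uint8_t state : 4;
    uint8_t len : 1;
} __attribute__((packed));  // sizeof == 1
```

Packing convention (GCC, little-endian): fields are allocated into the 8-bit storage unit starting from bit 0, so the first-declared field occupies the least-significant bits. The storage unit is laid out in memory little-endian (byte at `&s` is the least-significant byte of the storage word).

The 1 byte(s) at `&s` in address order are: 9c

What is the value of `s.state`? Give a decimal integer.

3

[0]=0x9c (little-endian) → word 0x9c
opcode:3 @ bit 0 → (0x9c>>0)&0x7 = 0x4
state:4 @ bit 3 → (0x9c>>3)&0xf = 0x3  ←
len:1 @ bit 7 → (0x9c>>7)&0x1 = 0x1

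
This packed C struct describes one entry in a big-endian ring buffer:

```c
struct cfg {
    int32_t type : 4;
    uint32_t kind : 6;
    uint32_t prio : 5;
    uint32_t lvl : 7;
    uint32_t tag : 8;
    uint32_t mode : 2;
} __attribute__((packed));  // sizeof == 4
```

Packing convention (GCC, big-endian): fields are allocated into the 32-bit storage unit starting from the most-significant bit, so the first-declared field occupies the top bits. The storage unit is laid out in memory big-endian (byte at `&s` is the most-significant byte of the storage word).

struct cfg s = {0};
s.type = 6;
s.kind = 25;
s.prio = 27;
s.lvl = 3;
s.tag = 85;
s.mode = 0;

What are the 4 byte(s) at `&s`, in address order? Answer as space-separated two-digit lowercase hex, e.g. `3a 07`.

66 76 0d 54

type (4b) val=6 bits=0x6 at bit 28: 0x60000000
kind (6b) val=25 bits=0x19 at bit 22: 0x66400000
prio (5b) val=27 bits=0x1b at bit 17: 0x66760000
lvl (7b) val=3 bits=0x3 at bit 10: 0x66760c00
tag (8b) val=85 bits=0x55 at bit 2: 0x66760d54
mode (2b) val=0 bits=0x0 at bit 0: 0x66760d54
word = 0x66760d54 → big-endian bytes:
  [0]=0x66  [1]=0x76  [2]=0x0d  [3]=0x54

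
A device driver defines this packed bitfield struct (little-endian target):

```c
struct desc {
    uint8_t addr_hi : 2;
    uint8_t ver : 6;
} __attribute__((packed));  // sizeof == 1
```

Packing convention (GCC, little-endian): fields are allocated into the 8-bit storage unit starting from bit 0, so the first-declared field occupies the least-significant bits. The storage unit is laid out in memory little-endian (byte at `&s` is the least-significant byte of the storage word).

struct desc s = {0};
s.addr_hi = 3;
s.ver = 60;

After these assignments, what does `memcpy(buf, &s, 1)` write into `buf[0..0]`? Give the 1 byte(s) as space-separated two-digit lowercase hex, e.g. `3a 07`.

[0+:2] addr_hi=3 & 0x3 = 0x3; word=0x03
[2+:6] ver=60 & 0x3f = 0x3c; word=0xf3
word = 0xf3 → little-endian bytes:
  [0]=0xf3

f3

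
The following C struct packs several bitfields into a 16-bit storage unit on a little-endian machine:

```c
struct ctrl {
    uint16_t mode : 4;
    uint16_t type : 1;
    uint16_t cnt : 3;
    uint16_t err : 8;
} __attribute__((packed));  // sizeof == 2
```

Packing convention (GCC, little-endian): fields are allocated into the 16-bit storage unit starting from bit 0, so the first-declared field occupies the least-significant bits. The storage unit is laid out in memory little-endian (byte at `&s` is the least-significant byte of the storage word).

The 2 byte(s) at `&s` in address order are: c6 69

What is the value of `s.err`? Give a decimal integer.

105

[0]=0xc6 [1]=0x69 (little-endian) → word 0x69c6
mode [0+:4] = (word>>0) & 0xf = 6
type [4+:1] = (word>>4) & 0x1 = 0
cnt [5+:3] = (word>>5) & 0x7 = 6
err [8+:8] = (word>>8) & 0xff = 105  ←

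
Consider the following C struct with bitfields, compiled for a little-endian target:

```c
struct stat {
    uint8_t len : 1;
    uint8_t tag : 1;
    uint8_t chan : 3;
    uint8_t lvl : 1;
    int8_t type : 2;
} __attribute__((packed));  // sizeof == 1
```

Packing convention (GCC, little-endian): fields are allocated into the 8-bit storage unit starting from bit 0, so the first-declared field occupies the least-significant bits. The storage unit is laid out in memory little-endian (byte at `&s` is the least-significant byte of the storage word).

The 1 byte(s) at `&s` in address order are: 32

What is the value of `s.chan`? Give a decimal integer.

[0]=0x32 (little-endian) → word 0x32
len:1 @ bit 0 → (0x32>>0)&0x1 = 0x0
tag:1 @ bit 1 → (0x32>>1)&0x1 = 0x1
chan:3 @ bit 2 → (0x32>>2)&0x7 = 0x4  ←
lvl:1 @ bit 5 → (0x32>>5)&0x1 = 0x1
type:2 @ bit 6 → (0x32>>6)&0x3 = 0x0

4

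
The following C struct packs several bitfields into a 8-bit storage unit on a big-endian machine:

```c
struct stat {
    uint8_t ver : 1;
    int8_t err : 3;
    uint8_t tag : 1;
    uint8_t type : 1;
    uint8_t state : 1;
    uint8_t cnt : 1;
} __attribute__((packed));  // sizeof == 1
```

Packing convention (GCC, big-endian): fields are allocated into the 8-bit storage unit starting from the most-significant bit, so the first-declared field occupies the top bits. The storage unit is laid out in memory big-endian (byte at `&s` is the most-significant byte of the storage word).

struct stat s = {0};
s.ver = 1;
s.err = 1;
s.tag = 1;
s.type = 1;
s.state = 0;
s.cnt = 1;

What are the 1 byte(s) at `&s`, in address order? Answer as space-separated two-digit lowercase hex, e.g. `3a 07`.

ver (1b) val=1 bits=0x1 at bit 7: 0x80
err (3b) val=1 bits=0x1 at bit 4: 0x90
tag (1b) val=1 bits=0x1 at bit 3: 0x98
type (1b) val=1 bits=0x1 at bit 2: 0x9c
state (1b) val=0 bits=0x0 at bit 1: 0x9c
cnt (1b) val=1 bits=0x1 at bit 0: 0x9d
word = 0x9d → big-endian bytes:
  [0]=0x9d

9d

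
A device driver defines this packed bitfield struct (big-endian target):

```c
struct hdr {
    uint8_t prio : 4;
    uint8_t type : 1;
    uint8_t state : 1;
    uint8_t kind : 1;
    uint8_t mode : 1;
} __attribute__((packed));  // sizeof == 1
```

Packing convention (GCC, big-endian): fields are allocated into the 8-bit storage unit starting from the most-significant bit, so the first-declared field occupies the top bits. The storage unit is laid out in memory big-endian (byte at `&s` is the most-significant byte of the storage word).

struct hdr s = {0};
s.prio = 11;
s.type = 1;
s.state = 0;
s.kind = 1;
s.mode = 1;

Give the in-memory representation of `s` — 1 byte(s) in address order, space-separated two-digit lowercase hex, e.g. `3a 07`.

bb

prio (4b) val=11 bits=0xb at bit 4: 0xb0
type (1b) val=1 bits=0x1 at bit 3: 0xb8
state (1b) val=0 bits=0x0 at bit 2: 0xb8
kind (1b) val=1 bits=0x1 at bit 1: 0xba
mode (1b) val=1 bits=0x1 at bit 0: 0xbb
word = 0xbb → big-endian bytes:
  [0]=0xbb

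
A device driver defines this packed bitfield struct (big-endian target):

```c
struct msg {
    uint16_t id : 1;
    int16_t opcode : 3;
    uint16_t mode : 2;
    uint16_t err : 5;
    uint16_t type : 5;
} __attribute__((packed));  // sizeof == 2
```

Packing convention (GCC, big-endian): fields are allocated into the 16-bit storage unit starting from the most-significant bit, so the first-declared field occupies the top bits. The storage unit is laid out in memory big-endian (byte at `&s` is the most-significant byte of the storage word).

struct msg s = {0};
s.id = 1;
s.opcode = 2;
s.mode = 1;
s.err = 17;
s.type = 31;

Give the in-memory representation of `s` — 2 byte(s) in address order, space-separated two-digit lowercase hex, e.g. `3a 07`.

[15+:1] id=1 & 0x1 = 0x1; word=0x8000
[12+:3] opcode=2 & 0x7 = 0x2; word=0xa000
[10+:2] mode=1 & 0x3 = 0x1; word=0xa400
[5+:5] err=17 & 0x1f = 0x11; word=0xa620
[0+:5] type=31 & 0x1f = 0x1f; word=0xa63f
word = 0xa63f → big-endian bytes:
  [0]=0xa6  [1]=0x3f

a6 3f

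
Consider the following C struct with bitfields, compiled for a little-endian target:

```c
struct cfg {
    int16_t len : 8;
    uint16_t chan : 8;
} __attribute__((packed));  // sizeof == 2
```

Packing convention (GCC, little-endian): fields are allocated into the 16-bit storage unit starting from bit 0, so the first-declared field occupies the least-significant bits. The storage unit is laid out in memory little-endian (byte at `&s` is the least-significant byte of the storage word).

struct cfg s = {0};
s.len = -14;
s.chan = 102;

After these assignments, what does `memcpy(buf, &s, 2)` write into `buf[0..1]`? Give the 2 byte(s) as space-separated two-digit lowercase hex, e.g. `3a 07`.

f2 66

len (8b) val=-14 bits=0xf2 at bit 0: 0x00f2
chan (8b) val=102 bits=0x66 at bit 8: 0x66f2
word = 0x66f2 → little-endian bytes:
  [0]=0xf2  [1]=0x66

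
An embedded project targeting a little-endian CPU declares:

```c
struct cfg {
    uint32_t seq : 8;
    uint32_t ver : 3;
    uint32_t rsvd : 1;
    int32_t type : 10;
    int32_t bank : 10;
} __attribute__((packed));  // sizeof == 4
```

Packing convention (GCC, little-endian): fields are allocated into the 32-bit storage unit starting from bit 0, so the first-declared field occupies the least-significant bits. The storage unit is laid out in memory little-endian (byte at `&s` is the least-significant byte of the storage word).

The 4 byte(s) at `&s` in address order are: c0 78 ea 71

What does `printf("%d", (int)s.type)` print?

-345

[0]=0xc0 [1]=0x78 [2]=0xea [3]=0x71 (little-endian) → word 0x71ea78c0
seq [0+:8] = (word>>0) & 0xff = 192
ver [8+:3] = (word>>8) & 0x7 = 0
rsvd [11+:1] = (word>>11) & 0x1 = 1
type [12+:10] = (word>>12) & 0x3ff = 679  ←
bank [22+:10] = (word>>22) & 0x3ff = 455
type signed 10b, MSB=1: 679 - 1024 = -345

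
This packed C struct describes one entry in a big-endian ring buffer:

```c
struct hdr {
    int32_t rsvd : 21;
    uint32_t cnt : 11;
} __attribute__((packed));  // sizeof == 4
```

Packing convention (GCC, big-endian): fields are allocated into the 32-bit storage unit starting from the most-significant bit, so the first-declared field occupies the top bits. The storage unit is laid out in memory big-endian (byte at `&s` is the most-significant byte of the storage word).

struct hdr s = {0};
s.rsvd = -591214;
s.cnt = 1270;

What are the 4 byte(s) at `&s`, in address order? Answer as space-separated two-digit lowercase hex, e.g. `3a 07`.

rsvd:21 = -591214 → 0x16fa92 << 11 → word 0xb7d49000
cnt:11 = 1270 → 0x4f6 << 0 → word 0xb7d494f6
word = 0xb7d494f6 → big-endian bytes:
  [0]=0xb7  [1]=0xd4  [2]=0x94  [3]=0xf6

b7 d4 94 f6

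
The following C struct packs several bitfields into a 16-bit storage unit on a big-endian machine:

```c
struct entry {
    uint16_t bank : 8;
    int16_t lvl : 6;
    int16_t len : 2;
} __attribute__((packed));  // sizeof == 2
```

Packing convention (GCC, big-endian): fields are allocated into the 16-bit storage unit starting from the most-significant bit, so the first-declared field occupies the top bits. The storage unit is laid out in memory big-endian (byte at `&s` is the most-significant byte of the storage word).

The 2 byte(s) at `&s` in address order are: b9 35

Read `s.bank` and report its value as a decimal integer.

185

[0]=0xb9 [1]=0x35 (big-endian) → word 0xb935
bank [8+:8] = (word>>8) & 0xff = 185  ←
lvl [2+:6] = (word>>2) & 0x3f = 13
len [0+:2] = (word>>0) & 0x3 = 1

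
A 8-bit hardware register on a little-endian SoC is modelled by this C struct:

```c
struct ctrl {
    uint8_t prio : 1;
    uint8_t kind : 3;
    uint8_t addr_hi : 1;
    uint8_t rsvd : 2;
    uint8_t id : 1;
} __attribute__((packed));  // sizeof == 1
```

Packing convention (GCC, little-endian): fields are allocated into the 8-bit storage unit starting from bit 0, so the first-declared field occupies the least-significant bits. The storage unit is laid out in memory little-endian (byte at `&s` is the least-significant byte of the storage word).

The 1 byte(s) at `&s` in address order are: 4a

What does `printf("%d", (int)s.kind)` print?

5

[0]=0x4a (little-endian) → word 0x4a
prio:1 @ bit 0 → (0x4a>>0)&0x1 = 0x0
kind:3 @ bit 1 → (0x4a>>1)&0x7 = 0x5  ←
addr_hi:1 @ bit 4 → (0x4a>>4)&0x1 = 0x0
rsvd:2 @ bit 5 → (0x4a>>5)&0x3 = 0x2
id:1 @ bit 7 → (0x4a>>7)&0x1 = 0x0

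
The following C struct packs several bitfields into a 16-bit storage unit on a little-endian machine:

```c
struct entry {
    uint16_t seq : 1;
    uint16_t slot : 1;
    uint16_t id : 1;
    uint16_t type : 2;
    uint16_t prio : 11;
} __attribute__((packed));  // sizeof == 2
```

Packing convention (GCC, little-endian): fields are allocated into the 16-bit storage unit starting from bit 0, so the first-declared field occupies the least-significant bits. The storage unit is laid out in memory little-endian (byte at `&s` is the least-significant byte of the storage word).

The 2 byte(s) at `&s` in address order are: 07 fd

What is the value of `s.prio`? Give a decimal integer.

[0]=0x07 [1]=0xfd (little-endian) → word 0xfd07
seq:1 @ bit 0 → (0xfd07>>0)&0x1 = 0x1
slot:1 @ bit 1 → (0xfd07>>1)&0x1 = 0x1
id:1 @ bit 2 → (0xfd07>>2)&0x1 = 0x1
type:2 @ bit 3 → (0xfd07>>3)&0x3 = 0x0
prio:11 @ bit 5 → (0xfd07>>5)&0x7ff = 0x7e8  ←

2024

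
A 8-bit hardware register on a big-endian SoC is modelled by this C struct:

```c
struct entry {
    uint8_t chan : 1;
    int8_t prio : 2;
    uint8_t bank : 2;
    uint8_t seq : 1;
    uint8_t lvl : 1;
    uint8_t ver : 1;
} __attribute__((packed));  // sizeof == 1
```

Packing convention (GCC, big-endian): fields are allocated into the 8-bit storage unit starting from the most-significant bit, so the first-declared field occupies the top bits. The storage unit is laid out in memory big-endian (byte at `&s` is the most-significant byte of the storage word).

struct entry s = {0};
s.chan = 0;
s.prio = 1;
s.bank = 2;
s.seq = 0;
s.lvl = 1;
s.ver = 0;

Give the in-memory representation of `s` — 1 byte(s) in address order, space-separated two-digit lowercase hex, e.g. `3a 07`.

32

chan:1 = 0 → 0x0 << 7 → word 0x00
prio:2 = 1 → 0x1 << 5 → word 0x20
bank:2 = 2 → 0x2 << 3 → word 0x30
seq:1 = 0 → 0x0 << 2 → word 0x30
lvl:1 = 1 → 0x1 << 1 → word 0x32
ver:1 = 0 → 0x0 << 0 → word 0x32
word = 0x32 → big-endian bytes:
  [0]=0x32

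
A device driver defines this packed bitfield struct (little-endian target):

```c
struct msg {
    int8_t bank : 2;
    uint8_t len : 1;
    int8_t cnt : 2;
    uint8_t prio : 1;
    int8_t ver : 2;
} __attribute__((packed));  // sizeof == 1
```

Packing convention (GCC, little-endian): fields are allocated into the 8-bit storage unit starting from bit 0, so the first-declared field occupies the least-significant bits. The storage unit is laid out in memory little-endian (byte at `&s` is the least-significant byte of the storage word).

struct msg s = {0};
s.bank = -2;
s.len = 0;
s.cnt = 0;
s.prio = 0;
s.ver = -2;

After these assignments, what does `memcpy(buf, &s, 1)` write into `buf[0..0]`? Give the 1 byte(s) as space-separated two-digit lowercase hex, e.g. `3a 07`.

[0+:2] bank=-2 & 0x3 = 0x2; word=0x02
[2+:1] len=0 & 0x1 = 0x0; word=0x02
[3+:2] cnt=0 & 0x3 = 0x0; word=0x02
[5+:1] prio=0 & 0x1 = 0x0; word=0x02
[6+:2] ver=-2 & 0x3 = 0x2; word=0x82
word = 0x82 → little-endian bytes:
  [0]=0x82

82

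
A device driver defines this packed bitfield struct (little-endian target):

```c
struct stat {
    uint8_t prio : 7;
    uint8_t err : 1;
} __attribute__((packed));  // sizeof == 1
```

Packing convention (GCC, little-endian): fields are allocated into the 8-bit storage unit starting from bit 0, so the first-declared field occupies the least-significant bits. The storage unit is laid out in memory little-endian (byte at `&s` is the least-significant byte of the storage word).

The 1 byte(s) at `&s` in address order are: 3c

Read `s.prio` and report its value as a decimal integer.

60

[0]=0x3c (little-endian) → word 0x3c
prio [0+:7] = (word>>0) & 0x7f = 60  ←
err [7+:1] = (word>>7) & 0x1 = 0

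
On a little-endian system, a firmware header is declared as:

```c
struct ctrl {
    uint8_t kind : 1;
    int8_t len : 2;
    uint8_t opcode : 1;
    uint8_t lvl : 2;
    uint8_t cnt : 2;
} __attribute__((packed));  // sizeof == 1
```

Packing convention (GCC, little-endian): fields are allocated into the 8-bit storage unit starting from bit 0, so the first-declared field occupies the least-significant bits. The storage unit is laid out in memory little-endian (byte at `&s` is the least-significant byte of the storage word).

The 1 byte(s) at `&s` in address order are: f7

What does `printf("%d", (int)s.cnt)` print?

[0]=0xf7 (little-endian) → word 0xf7
kind:1 @ bit 0 → (0xf7>>0)&0x1 = 0x1
len:2 @ bit 1 → (0xf7>>1)&0x3 = 0x3
opcode:1 @ bit 3 → (0xf7>>3)&0x1 = 0x0
lvl:2 @ bit 4 → (0xf7>>4)&0x3 = 0x3
cnt:2 @ bit 6 → (0xf7>>6)&0x3 = 0x3  ←

3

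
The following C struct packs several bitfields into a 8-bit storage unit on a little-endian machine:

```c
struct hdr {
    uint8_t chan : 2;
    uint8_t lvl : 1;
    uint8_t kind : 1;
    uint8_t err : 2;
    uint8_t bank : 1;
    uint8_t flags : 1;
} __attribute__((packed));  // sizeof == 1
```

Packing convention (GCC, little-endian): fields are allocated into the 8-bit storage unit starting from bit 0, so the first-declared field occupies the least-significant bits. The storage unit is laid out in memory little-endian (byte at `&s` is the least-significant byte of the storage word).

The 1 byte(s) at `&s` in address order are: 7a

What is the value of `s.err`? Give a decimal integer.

3

[0]=0x7a (little-endian) → word 0x7a
chan:2 @ bit 0 → (0x7a>>0)&0x3 = 0x2
lvl:1 @ bit 2 → (0x7a>>2)&0x1 = 0x0
kind:1 @ bit 3 → (0x7a>>3)&0x1 = 0x1
err:2 @ bit 4 → (0x7a>>4)&0x3 = 0x3  ←
bank:1 @ bit 6 → (0x7a>>6)&0x1 = 0x1
flags:1 @ bit 7 → (0x7a>>7)&0x1 = 0x0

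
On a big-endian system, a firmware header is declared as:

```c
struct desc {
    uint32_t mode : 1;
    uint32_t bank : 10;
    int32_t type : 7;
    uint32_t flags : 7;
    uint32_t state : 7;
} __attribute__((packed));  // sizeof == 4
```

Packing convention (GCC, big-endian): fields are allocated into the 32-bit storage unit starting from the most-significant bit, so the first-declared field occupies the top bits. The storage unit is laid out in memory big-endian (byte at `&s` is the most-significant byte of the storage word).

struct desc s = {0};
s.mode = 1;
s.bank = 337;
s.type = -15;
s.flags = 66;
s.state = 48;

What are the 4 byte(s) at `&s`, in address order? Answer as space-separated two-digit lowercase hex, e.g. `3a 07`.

[31+:1] mode=1 & 0x1 = 0x1; word=0x80000000
[21+:10] bank=337 & 0x3ff = 0x151; word=0xaa200000
[14+:7] type=-15 & 0x7f = 0x71; word=0xaa3c4000
[7+:7] flags=66 & 0x7f = 0x42; word=0xaa3c6100
[0+:7] state=48 & 0x7f = 0x30; word=0xaa3c6130
word = 0xaa3c6130 → big-endian bytes:
  [0]=0xaa  [1]=0x3c  [2]=0x61  [3]=0x30

aa 3c 61 30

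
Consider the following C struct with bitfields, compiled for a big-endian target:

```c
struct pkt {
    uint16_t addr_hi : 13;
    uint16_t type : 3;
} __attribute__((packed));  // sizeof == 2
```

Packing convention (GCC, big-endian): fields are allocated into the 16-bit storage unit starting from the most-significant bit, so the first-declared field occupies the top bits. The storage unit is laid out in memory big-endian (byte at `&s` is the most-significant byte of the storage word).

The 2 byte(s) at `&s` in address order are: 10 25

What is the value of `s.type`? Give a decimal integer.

5

[0]=0x10 [1]=0x25 (big-endian) → word 0x1025
addr_hi [3+:13] = (word>>3) & 0x1fff = 516
type [0+:3] = (word>>0) & 0x7 = 5  ←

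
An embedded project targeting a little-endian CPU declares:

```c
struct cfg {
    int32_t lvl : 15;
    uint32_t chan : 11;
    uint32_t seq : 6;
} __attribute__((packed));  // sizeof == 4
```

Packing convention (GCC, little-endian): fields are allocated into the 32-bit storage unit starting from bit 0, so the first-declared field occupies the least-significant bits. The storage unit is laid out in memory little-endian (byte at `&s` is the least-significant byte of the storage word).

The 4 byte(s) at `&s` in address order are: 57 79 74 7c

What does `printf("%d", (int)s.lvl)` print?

[0]=0x57 [1]=0x79 [2]=0x74 [3]=0x7c (little-endian) → word 0x7c747957
lvl:15 @ bit 0 → (0x7c747957>>0)&0x7fff = 0x7957  ←
chan:11 @ bit 15 → (0x7c747957>>15)&0x7ff = 0xe8
seq:6 @ bit 26 → (0x7c747957>>26)&0x3f = 0x1f
lvl signed 15b, MSB=1: 31063 - 32768 = -1705

-1705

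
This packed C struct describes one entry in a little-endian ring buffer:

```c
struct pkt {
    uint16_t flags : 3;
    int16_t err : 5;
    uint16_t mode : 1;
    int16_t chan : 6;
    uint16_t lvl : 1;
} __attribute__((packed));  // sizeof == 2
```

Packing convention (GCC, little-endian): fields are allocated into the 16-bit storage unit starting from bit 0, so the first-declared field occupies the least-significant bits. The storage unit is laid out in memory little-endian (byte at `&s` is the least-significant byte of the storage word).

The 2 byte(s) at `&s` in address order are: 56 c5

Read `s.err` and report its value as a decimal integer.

[0]=0x56 [1]=0xc5 (little-endian) → word 0xc556
flags [0+:3] = (word>>0) & 0x7 = 6
err [3+:5] = (word>>3) & 0x1f = 10  ←
mode [8+:1] = (word>>8) & 0x1 = 1
chan [9+:6] = (word>>9) & 0x3f = 34
lvl [15+:1] = (word>>15) & 0x1 = 1
err signed 5b, MSB=0: value = 10

10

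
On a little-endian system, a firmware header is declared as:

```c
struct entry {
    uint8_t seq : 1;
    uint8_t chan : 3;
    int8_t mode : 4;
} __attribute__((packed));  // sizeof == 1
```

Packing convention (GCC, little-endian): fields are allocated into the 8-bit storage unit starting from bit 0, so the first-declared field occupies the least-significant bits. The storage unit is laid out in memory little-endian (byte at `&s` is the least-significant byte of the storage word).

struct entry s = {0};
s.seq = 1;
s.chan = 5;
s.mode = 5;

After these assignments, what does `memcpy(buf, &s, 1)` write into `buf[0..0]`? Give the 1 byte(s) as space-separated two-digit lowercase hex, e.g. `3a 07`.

5b

seq:1 = 1 → 0x1 << 0 → word 0x01
chan:3 = 5 → 0x5 << 1 → word 0x0b
mode:4 = 5 → 0x5 << 4 → word 0x5b
word = 0x5b → little-endian bytes:
  [0]=0x5b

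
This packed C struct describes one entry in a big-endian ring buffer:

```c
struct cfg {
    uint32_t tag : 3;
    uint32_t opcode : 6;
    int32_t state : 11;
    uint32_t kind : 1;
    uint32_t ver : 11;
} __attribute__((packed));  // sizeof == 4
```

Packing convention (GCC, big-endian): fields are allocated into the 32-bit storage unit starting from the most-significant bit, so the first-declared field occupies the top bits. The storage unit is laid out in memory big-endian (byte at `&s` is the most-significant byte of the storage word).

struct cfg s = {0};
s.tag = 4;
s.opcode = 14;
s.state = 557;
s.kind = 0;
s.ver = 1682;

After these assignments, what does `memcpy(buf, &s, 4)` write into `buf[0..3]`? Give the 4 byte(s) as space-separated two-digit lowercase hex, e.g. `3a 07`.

tag (3b) val=4 bits=0x4 at bit 29: 0x80000000
opcode (6b) val=14 bits=0xe at bit 23: 0x87000000
state (11b) val=557 bits=0x22d at bit 12: 0x8722d000
kind (1b) val=0 bits=0x0 at bit 11: 0x8722d000
ver (11b) val=1682 bits=0x692 at bit 0: 0x8722d692
word = 0x8722d692 → big-endian bytes:
  [0]=0x87  [1]=0x22  [2]=0xd6  [3]=0x92

87 22 d6 92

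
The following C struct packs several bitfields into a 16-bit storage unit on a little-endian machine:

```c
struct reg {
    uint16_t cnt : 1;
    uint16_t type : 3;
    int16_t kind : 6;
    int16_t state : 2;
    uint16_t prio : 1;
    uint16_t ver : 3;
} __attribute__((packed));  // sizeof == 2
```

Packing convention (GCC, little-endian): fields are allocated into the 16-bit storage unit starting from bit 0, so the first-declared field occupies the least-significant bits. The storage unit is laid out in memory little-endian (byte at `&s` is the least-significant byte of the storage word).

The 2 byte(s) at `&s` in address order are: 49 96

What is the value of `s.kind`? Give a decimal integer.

[0]=0x49 [1]=0x96 (little-endian) → word 0x9649
cnt [0+:1] = (word>>0) & 0x1 = 1
type [1+:3] = (word>>1) & 0x7 = 4
kind [4+:6] = (word>>4) & 0x3f = 36  ←
state [10+:2] = (word>>10) & 0x3 = 1
prio [12+:1] = (word>>12) & 0x1 = 1
ver [13+:3] = (word>>13) & 0x7 = 4
kind signed 6b, MSB=1: 36 - 64 = -28

-28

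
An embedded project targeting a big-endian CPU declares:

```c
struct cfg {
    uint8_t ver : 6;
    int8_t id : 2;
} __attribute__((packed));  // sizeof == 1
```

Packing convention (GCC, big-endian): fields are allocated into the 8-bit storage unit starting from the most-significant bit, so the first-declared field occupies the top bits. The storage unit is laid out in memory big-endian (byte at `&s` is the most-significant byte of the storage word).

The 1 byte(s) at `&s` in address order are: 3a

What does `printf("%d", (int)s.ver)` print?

[0]=0x3a (big-endian) → word 0x3a
ver [2+:6] = (word>>2) & 0x3f = 14  ←
id [0+:2] = (word>>0) & 0x3 = 2

14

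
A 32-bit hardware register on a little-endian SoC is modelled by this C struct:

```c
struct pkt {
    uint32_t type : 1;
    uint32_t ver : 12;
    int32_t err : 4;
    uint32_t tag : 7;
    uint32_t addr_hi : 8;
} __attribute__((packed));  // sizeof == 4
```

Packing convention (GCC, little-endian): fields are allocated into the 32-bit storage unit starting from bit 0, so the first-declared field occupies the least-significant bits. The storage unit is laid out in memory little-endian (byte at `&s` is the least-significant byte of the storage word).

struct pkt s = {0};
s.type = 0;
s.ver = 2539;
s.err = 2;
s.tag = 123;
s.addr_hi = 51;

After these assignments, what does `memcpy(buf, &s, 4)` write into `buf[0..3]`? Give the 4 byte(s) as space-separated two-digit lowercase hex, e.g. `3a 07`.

d6 53 f6 33

[0+:1] type=0 & 0x1 = 0x0; word=0x00000000
[1+:12] ver=2539 & 0xfff = 0x9eb; word=0x000013d6
[13+:4] err=2 & 0xf = 0x2; word=0x000053d6
[17+:7] tag=123 & 0x7f = 0x7b; word=0x00f653d6
[24+:8] addr_hi=51 & 0xff = 0x33; word=0x33f653d6
word = 0x33f653d6 → little-endian bytes:
  [0]=0xd6  [1]=0x53  [2]=0xf6  [3]=0x33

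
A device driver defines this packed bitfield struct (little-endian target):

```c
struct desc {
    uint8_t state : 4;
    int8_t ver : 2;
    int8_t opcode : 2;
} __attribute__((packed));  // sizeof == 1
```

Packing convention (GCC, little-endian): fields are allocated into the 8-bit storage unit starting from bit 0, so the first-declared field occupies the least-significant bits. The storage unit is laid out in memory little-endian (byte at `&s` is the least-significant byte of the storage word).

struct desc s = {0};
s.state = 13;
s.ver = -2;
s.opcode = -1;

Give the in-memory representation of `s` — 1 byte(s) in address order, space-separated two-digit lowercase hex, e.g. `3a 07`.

ed

[0+:4] state=13 & 0xf = 0xd; word=0x0d
[4+:2] ver=-2 & 0x3 = 0x2; word=0x2d
[6+:2] opcode=-1 & 0x3 = 0x3; word=0xed
word = 0xed → little-endian bytes:
  [0]=0xed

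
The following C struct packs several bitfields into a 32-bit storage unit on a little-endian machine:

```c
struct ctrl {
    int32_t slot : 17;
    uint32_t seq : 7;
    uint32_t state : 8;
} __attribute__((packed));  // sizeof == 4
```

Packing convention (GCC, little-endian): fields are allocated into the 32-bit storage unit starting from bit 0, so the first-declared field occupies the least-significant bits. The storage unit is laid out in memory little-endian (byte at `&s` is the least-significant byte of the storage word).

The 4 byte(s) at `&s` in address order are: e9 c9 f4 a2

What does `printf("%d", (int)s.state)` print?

[0]=0xe9 [1]=0xc9 [2]=0xf4 [3]=0xa2 (little-endian) → word 0xa2f4c9e9
slot:17 @ bit 0 → (0xa2f4c9e9>>0)&0x1ffff = 0xc9e9
seq:7 @ bit 17 → (0xa2f4c9e9>>17)&0x7f = 0x7a
state:8 @ bit 24 → (0xa2f4c9e9>>24)&0xff = 0xa2  ←

162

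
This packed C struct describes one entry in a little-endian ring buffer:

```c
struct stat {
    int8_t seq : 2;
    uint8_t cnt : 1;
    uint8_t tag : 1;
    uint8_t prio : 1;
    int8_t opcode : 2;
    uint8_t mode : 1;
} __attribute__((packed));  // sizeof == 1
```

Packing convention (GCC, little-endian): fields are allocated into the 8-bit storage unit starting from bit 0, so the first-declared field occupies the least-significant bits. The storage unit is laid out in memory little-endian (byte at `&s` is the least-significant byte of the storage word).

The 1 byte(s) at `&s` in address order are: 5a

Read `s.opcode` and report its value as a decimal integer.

[0]=0x5a (little-endian) → word 0x5a
seq:2 @ bit 0 → (0x5a>>0)&0x3 = 0x2
cnt:1 @ bit 2 → (0x5a>>2)&0x1 = 0x0
tag:1 @ bit 3 → (0x5a>>3)&0x1 = 0x1
prio:1 @ bit 4 → (0x5a>>4)&0x1 = 0x1
opcode:2 @ bit 5 → (0x5a>>5)&0x3 = 0x2  ←
mode:1 @ bit 7 → (0x5a>>7)&0x1 = 0x0
opcode signed 2b, MSB=1: 2 - 4 = -2

-2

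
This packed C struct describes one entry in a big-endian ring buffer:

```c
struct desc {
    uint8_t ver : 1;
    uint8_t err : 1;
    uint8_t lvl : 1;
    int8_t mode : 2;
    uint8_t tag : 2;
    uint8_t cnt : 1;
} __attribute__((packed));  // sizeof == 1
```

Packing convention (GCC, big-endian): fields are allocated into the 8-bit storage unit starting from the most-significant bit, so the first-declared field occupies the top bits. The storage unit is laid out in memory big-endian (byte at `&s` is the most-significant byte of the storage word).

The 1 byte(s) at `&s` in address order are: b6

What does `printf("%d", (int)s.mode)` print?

[0]=0xb6 (big-endian) → word 0xb6
ver:1 @ bit 7 → (0xb6>>7)&0x1 = 0x1
err:1 @ bit 6 → (0xb6>>6)&0x1 = 0x0
lvl:1 @ bit 5 → (0xb6>>5)&0x1 = 0x1
mode:2 @ bit 3 → (0xb6>>3)&0x3 = 0x2  ←
tag:2 @ bit 1 → (0xb6>>1)&0x3 = 0x3
cnt:1 @ bit 0 → (0xb6>>0)&0x1 = 0x0
mode signed 2b, MSB=1: 2 - 4 = -2

-2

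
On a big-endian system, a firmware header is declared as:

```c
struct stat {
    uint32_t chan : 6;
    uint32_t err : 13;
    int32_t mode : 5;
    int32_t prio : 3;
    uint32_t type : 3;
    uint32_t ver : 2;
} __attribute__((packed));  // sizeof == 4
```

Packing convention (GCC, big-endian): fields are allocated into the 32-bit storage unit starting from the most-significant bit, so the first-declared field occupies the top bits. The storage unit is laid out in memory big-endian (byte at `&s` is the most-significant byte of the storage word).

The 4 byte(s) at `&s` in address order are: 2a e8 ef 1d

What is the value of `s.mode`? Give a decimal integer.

15

[0]=0x2a [1]=0xe8 [2]=0xef [3]=0x1d (big-endian) → word 0x2ae8ef1d
chan:6 @ bit 26 → (0x2ae8ef1d>>26)&0x3f = 0xa
err:13 @ bit 13 → (0x2ae8ef1d>>13)&0x1fff = 0x1747
mode:5 @ bit 8 → (0x2ae8ef1d>>8)&0x1f = 0xf  ←
prio:3 @ bit 5 → (0x2ae8ef1d>>5)&0x7 = 0x0
type:3 @ bit 2 → (0x2ae8ef1d>>2)&0x7 = 0x7
ver:2 @ bit 0 → (0x2ae8ef1d>>0)&0x3 = 0x1
mode signed 5b, MSB=0: value = 15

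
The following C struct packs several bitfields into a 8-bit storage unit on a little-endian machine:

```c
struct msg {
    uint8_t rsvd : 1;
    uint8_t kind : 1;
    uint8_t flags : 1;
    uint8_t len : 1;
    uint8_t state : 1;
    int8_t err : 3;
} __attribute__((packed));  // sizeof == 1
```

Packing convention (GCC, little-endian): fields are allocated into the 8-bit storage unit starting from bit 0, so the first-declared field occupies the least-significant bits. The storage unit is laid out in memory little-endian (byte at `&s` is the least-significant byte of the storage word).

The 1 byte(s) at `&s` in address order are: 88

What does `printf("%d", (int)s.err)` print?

-4

[0]=0x88 (little-endian) → word 0x88
rsvd:1 @ bit 0 → (0x88>>0)&0x1 = 0x0
kind:1 @ bit 1 → (0x88>>1)&0x1 = 0x0
flags:1 @ bit 2 → (0x88>>2)&0x1 = 0x0
len:1 @ bit 3 → (0x88>>3)&0x1 = 0x1
state:1 @ bit 4 → (0x88>>4)&0x1 = 0x0
err:3 @ bit 5 → (0x88>>5)&0x7 = 0x4  ←
err signed 3b, MSB=1: 4 - 8 = -4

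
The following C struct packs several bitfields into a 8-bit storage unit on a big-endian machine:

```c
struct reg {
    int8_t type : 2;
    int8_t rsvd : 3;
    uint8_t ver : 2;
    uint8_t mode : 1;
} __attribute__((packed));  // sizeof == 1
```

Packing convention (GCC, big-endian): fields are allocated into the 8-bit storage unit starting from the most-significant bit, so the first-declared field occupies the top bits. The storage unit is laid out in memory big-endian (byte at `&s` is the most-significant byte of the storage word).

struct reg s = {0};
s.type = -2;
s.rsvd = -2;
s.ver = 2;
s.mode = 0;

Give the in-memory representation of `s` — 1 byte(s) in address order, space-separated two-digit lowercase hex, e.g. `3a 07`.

[6+:2] type=-2 & 0x3 = 0x2; word=0x80
[3+:3] rsvd=-2 & 0x7 = 0x6; word=0xb0
[1+:2] ver=2 & 0x3 = 0x2; word=0xb4
[0+:1] mode=0 & 0x1 = 0x0; word=0xb4
word = 0xb4 → big-endian bytes:
  [0]=0xb4

b4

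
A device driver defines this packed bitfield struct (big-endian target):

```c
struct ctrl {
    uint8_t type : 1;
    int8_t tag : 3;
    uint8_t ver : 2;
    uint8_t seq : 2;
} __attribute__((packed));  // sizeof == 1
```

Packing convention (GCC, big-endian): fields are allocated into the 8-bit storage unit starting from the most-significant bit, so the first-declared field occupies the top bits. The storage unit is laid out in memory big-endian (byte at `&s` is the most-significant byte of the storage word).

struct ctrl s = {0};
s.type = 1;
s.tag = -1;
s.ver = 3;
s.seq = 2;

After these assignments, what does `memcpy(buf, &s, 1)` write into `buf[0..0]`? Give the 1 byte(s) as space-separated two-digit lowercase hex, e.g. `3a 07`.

fe

type (1b) val=1 bits=0x1 at bit 7: 0x80
tag (3b) val=-1 bits=0x7 at bit 4: 0xf0
ver (2b) val=3 bits=0x3 at bit 2: 0xfc
seq (2b) val=2 bits=0x2 at bit 0: 0xfe
word = 0xfe → big-endian bytes:
  [0]=0xfe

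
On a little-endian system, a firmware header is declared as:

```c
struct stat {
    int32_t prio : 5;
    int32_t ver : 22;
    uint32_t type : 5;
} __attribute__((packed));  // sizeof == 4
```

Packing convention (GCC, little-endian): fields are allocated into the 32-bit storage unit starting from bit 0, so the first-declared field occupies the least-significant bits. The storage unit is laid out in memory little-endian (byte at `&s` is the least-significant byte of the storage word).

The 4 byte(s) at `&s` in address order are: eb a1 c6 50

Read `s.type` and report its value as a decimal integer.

10

[0]=0xeb [1]=0xa1 [2]=0xc6 [3]=0x50 (little-endian) → word 0x50c6a1eb
prio [0+:5] = (word>>0) & 0x1f = 11
ver [5+:22] = (word>>5) & 0x3fffff = 406799
type [27+:5] = (word>>27) & 0x1f = 10  ←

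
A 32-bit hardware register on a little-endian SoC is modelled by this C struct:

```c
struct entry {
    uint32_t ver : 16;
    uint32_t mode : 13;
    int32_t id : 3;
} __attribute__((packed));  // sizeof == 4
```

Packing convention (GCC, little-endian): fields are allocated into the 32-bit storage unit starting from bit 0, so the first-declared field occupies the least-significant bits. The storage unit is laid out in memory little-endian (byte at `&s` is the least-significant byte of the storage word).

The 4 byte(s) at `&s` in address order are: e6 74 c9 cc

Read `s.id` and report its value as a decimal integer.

[0]=0xe6 [1]=0x74 [2]=0xc9 [3]=0xcc (little-endian) → word 0xccc974e6
ver [0+:16] = (word>>0) & 0xffff = 29926
mode [16+:13] = (word>>16) & 0x1fff = 3273
id [29+:3] = (word>>29) & 0x7 = 6  ←
id signed 3b, MSB=1: 6 - 8 = -2

-2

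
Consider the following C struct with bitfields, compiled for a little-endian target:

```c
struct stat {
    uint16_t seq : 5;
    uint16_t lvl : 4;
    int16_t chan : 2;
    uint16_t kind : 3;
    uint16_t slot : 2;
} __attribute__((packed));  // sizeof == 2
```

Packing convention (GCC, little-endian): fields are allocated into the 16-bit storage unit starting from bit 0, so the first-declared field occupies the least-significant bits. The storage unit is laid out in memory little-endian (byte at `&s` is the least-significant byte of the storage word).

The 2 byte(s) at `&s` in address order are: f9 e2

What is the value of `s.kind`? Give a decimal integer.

4

[0]=0xf9 [1]=0xe2 (little-endian) → word 0xe2f9
seq [0+:5] = (word>>0) & 0x1f = 25
lvl [5+:4] = (word>>5) & 0xf = 7
chan [9+:2] = (word>>9) & 0x3 = 1
kind [11+:3] = (word>>11) & 0x7 = 4  ←
slot [14+:2] = (word>>14) & 0x3 = 3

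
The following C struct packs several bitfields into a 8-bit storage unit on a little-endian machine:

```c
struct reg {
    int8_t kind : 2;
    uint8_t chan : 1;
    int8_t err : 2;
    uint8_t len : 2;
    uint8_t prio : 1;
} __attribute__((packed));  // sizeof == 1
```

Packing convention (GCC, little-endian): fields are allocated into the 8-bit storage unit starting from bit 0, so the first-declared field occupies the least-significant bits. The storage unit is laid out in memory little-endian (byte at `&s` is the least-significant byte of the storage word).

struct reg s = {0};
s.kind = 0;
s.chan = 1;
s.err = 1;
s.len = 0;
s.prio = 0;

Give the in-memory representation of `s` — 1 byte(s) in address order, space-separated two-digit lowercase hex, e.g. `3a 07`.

kind (2b) val=0 bits=0x0 at bit 0: 0x00
chan (1b) val=1 bits=0x1 at bit 2: 0x04
err (2b) val=1 bits=0x1 at bit 3: 0x0c
len (2b) val=0 bits=0x0 at bit 5: 0x0c
prio (1b) val=0 bits=0x0 at bit 7: 0x0c
word = 0x0c → little-endian bytes:
  [0]=0x0c

0c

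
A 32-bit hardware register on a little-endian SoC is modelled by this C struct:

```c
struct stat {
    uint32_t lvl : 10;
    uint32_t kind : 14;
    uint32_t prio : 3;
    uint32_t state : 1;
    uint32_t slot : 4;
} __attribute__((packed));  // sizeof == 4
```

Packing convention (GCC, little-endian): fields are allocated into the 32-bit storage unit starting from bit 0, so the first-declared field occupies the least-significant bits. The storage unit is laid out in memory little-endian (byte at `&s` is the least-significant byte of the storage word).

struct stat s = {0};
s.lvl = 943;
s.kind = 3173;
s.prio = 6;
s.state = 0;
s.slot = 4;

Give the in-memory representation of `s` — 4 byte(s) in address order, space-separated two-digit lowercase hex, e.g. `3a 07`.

af 97 31 46

[0+:10] lvl=943 & 0x3ff = 0x3af; word=0x000003af
[10+:14] kind=3173 & 0x3fff = 0xc65; word=0x003197af
[24+:3] prio=6 & 0x7 = 0x6; word=0x063197af
[27+:1] state=0 & 0x1 = 0x0; word=0x063197af
[28+:4] slot=4 & 0xf = 0x4; word=0x463197af
word = 0x463197af → little-endian bytes:
  [0]=0xaf  [1]=0x97  [2]=0x31  [3]=0x46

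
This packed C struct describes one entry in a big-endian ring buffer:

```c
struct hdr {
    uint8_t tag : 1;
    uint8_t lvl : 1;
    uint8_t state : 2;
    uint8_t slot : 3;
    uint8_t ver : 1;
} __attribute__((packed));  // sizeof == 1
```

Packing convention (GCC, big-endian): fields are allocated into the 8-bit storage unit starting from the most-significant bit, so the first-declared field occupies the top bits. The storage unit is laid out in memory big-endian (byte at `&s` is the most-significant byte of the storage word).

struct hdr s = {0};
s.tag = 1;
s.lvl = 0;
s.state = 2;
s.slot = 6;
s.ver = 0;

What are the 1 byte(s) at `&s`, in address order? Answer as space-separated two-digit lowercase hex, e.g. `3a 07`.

ac

tag (1b) val=1 bits=0x1 at bit 7: 0x80
lvl (1b) val=0 bits=0x0 at bit 6: 0x80
state (2b) val=2 bits=0x2 at bit 4: 0xa0
slot (3b) val=6 bits=0x6 at bit 1: 0xac
ver (1b) val=0 bits=0x0 at bit 0: 0xac
word = 0xac → big-endian bytes:
  [0]=0xac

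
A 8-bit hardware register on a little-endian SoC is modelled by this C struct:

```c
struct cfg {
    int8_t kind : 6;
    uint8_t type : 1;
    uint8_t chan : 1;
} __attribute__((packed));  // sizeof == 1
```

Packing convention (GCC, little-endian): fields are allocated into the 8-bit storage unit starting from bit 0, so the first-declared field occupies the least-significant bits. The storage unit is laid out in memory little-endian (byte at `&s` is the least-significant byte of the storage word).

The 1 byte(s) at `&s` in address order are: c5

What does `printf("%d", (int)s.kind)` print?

[0]=0xc5 (little-endian) → word 0xc5
kind:6 @ bit 0 → (0xc5>>0)&0x3f = 0x5  ←
type:1 @ bit 6 → (0xc5>>6)&0x1 = 0x1
chan:1 @ bit 7 → (0xc5>>7)&0x1 = 0x1
kind signed 6b, MSB=0: value = 5

5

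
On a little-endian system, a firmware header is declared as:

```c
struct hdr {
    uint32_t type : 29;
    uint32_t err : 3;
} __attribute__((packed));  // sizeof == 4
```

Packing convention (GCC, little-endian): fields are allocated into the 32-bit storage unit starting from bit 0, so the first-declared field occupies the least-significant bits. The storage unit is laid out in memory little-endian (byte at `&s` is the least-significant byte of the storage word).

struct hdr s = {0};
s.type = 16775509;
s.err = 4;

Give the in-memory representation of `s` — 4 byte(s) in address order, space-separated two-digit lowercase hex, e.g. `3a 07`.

[0+:29] type=16775509 & 0x1fffffff = 0xfff955; word=0x00fff955
[29+:3] err=4 & 0x7 = 0x4; word=0x80fff955
word = 0x80fff955 → little-endian bytes:
  [0]=0x55  [1]=0xf9  [2]=0xff  [3]=0x80

55 f9 ff 80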